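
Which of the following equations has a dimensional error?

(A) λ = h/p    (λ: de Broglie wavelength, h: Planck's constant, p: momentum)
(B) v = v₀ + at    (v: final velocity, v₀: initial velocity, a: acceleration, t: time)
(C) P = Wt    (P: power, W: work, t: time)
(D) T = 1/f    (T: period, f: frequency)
(C) P = Wt

The equation (C) P = Wt is dimensionally incorrect.

LHS (P): [L^2 M T^-3]
RHS (Wt): [L^2 M T^-1] ✗

The dimensions do not match. The other three equations balance.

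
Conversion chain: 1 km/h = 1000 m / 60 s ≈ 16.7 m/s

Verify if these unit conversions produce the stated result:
The chain is incorrect (it contains an error).

Incorrect: 1 h = 3600 s, not 60 s (1 km/h ≈ 0.278 m/s)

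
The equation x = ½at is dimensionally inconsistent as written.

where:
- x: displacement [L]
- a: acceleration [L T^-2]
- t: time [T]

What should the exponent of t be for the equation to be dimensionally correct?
The exponent of t should be 2: x = ½at^2

The LHS x has dimensions [L]; t has dimensions [T].
As written, the RHS ½at (exponent 1 on t) has dimensions [L T^-1], which does not match.
With exponent 2, the RHS ½at^2 has dimensions [L], matching the LHS.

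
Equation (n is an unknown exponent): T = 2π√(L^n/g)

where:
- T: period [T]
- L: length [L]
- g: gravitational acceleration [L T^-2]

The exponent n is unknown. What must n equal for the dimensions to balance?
n = 1

T has dimensions [T]; L has dimensions [L].
With n = 1: 2π√(L^1/g) has dimensions [T], matching the LHS ✓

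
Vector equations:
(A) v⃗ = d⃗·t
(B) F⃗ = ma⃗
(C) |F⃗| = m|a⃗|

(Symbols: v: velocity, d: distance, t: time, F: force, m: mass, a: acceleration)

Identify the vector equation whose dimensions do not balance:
(A) v⃗ = d⃗·t

(A) v⃗ = d⃗·t: LHS [L T^-1], RHS [L T] ✗ — velocity is displacement per time; should be d⃗/t
(B) F⃗ = ma⃗: LHS [L M T^-2], RHS [L M T^-2] ✓ — Force and acceleration are vectors, mass is a scalar
(C) |F⃗| = m|a⃗|: LHS [L M T^-2], RHS [L M T^-2] ✓ — magnitudes of vectors are scalars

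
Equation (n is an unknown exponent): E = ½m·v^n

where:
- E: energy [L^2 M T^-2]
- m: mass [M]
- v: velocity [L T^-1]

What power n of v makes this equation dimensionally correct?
n = 2

E has dimensions [L^2 M T^-2]; v has dimensions [L T^-1].
The rest of the RHS has dimensions [M], so v^n must supply [L^2 T^-2].
With n = 2: ½m·v^2 has dimensions [L^2 M T^-2], matching the LHS ✓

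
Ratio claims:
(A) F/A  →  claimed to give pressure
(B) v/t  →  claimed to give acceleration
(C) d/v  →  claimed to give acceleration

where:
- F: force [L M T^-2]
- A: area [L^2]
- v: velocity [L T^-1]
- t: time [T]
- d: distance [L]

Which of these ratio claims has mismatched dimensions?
(C) d/v does not give acceleration

(A) F/A: [L^-1 M T^-2] = pressure [L^-1 M T^-2] ✓
(B) v/t: [L T^-2] = acceleration [L T^-2] ✓
(C) d/v: [T] ≠ acceleration [L T^-2] ✗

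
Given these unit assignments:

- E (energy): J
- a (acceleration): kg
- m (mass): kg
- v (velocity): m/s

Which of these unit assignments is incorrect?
a

The variable a (acceleration) should have units m/s², not kg.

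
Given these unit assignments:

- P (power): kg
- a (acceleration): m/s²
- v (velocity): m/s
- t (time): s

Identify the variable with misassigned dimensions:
P

The variable P (power) should have units W, not kg.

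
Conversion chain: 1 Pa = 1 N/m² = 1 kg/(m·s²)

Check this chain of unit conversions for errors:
The chain is correct (no errors).

Correct: Pascal is Newton per square meter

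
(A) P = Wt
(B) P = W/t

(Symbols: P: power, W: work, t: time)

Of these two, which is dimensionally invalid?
(A)

(A) P = Wt: LHS [L^2 M T^-3], RHS [L^2 M T^-1] ✗
(B) P = W/t: LHS [L^2 M T^-3], RHS [L^2 M T^-3] ✓

Expression (A) P = Wt is dimensionally incorrect.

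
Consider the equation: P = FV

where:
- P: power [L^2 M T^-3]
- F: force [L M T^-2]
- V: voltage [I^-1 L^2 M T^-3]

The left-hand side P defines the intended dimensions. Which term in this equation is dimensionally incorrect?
The right-hand side term FV

P has dimensions [L^2 M T^-3], but FV has dimensions [I^-1 L^3 M^2 T^-5], so the term FV is dimensionally wrong for P.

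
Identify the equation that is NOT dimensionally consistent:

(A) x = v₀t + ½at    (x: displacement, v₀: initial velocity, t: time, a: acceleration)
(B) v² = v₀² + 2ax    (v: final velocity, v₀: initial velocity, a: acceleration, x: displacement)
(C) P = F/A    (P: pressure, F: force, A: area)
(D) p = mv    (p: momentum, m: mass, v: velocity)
(A) x = v₀t + ½at

The equation (A) x = v₀t + ½at is dimensionally incorrect.

LHS (x): [L]
RHS terms:
  - v₀t: [L] ✓
  - ½at: [L T^-1] ✗ (does not match LHS)

The dimensions do not match. The other three equations balance.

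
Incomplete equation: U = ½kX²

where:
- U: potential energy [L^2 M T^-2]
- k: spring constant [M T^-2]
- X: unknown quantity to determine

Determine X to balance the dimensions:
X = x (displacement), dimensions [L]

U has dimensions [L^2 M T^-2]; the rest of the RHS (½k) has dimensions [M T^-2].
So X² must have dimensions [L^2], i.e. X has dimensions [L] — X = x (displacement).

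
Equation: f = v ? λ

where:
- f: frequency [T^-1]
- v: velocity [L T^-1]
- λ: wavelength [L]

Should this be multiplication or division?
division (÷): f = v ÷ λ

f [T^-1]; v [L T^-1]; λ [L].
v × λ → [L^2 T^-1] ✗
v ÷ λ → [T^-1] ✓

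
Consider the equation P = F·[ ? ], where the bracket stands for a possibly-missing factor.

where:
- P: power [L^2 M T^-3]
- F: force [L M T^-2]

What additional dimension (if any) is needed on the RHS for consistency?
[L T^-1] — velocity (e.g. v)

P has dimensions [L^2 M T^-3]; F has dimensions [L M T^-2].
The bracketed factor must supply [L^2 M T^-3] / [L M T^-2] = [L T^-1].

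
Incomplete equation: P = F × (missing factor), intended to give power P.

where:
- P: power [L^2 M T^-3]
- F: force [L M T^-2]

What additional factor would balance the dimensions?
v (velocity), dimensions [L T^-1]

P has dimensions [L^2 M T^-3] and F has dimensions [L M T^-2].
The missing factor must have dimensions [L^2 M T^-3] / [L M T^-2] = [L T^-1], i.e. velocity (v).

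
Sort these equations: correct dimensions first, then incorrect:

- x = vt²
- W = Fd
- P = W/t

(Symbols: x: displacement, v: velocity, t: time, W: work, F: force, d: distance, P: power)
Dimensionally correct: W = Fd, P = W/t
Dimensionally incorrect: x = vt²
Ordered (correct first, then incorrect): W = Fd, P = W/t, x = vt²

- x = vt²: LHS [L], RHS [L T] → incorrect ✗
- W = Fd: LHS [L^2 M T^-2], RHS [L^2 M T^-2] → correct ✓
- P = W/t: LHS [L^2 M T^-3], RHS [L^2 M T^-3] → correct ✓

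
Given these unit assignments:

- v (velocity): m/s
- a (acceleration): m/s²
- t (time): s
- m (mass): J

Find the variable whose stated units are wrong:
m

The variable m (mass) should have units kg, not J.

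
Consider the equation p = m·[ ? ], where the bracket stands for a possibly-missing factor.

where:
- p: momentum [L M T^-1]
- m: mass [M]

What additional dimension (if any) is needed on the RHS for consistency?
[L T^-1] — velocity (e.g. v)

p has dimensions [L M T^-1]; m has dimensions [M].
The bracketed factor must supply [L M T^-1] / [M] = [L T^-1].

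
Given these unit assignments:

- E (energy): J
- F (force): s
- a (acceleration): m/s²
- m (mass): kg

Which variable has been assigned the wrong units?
F

The variable F (force) should have units N, not s.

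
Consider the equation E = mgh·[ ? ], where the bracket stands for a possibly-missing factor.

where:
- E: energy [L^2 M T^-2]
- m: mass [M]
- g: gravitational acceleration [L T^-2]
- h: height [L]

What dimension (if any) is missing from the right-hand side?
Nothing is missing — the bracketed factor must be dimensionless.

E has dimensions [L^2 M T^-2] and mgh already has dimensions [L^2 M T^-2], so E = mgh is dimensionally complete.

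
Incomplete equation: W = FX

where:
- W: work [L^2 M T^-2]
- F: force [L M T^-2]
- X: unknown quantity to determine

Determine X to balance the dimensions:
X = d (distance), dimensions [L]

W has dimensions [L^2 M T^-2]; the rest of the RHS (F) has dimensions [L M T^-2].
So X must have dimensions [L] — X = d (distance).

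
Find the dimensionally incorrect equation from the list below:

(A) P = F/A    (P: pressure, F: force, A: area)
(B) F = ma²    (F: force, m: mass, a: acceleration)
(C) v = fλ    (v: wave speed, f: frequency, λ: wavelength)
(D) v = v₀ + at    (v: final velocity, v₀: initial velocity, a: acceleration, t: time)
(B) F = ma²

The equation (B) F = ma² is dimensionally incorrect.

LHS (F): [L M T^-2]
RHS (ma²): [L^2 M T^-4] ✗

The dimensions do not match. The other three equations balance.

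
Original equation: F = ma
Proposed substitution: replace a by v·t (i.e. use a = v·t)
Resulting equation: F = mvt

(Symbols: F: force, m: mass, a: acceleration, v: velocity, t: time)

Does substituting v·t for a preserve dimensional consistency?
No

[a] = [L T^-2] and [v·t] = [L]. These differ, so the substitution replaces a quantity by one of different dimensions and the result F = mvt has LHS [L M T^-2] vs RHS [L M] — inconsistent.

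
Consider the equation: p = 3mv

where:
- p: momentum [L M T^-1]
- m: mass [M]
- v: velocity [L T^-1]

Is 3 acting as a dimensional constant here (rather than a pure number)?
No

p has dimensions [L M T^-1] and mv already has dimensions [L M T^-1], so the equation balances without 3 contributing any dimensions. 3 is a pure (dimensionless) number; changing or removing it would not affect dimensional consistency.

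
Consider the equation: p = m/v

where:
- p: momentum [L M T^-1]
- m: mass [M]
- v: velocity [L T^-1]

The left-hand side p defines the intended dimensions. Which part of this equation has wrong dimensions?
The right-hand side term m/v

p has dimensions [L M T^-1], but m/v has dimensions [L^-1 M T], so the term m/v is dimensionally wrong for p.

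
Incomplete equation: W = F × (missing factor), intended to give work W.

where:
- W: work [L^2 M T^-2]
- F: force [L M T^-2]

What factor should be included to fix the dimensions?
d (distance), dimensions [L]

W has dimensions [L^2 M T^-2] and F has dimensions [L M T^-2].
The missing factor must have dimensions [L^2 M T^-2] / [L M T^-2] = [L], i.e. distance (d).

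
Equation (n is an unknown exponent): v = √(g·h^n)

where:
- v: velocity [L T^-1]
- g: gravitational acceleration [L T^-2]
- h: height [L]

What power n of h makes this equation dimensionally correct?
n = 1

v has dimensions [L T^-1]; h has dimensions [L].
With n = 1: √(g·h^1) has dimensions [L T^-1], matching the LHS ✓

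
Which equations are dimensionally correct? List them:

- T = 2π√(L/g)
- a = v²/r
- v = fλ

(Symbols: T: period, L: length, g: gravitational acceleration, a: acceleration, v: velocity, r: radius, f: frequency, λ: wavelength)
Dimensionally correct: T = 2π√(L/g), a = v²/r, v = fλ
Dimensionally incorrect: none
Ordered (correct first, then incorrect): T = 2π√(L/g), a = v²/r, v = fλ

- T = 2π√(L/g): LHS [T], RHS [T] → correct ✓
- a = v²/r: LHS [L T^-2], RHS [L T^-2] → correct ✓
- v = fλ: LHS [L T^-1], RHS [L T^-1] → correct ✓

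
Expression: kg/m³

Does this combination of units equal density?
Yes

The expression kg/m³ has dimensions [L^-3 M], which is exactly density [L^-3 M].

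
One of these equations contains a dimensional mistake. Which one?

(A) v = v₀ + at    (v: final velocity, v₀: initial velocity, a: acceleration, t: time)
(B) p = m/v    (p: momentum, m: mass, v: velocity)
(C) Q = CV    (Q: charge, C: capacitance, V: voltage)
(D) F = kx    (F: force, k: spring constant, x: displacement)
(B) p = m/v

The equation (B) p = m/v is dimensionally incorrect.

LHS (p): [L M T^-1]
RHS (m/v): [L^-1 M T] ✗

The dimensions do not match. The other three equations balance.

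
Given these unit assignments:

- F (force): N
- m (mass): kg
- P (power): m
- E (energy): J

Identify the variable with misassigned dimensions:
P

The variable P (power) should have units W, not m.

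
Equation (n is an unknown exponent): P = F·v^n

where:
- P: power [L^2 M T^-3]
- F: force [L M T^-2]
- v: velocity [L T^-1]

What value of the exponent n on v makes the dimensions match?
n = 1

P has dimensions [L^2 M T^-3]; v has dimensions [L T^-1].
The rest of the RHS has dimensions [L M T^-2], so v^n must supply [L T^-1].
With n = 1: F·v^1 has dimensions [L^2 M T^-3], matching the LHS ✓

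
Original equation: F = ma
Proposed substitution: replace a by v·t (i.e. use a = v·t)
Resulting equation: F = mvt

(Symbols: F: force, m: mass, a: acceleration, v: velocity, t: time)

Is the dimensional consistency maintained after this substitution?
No

[a] = [L T^-2] and [v·t] = [L]. These differ, so the substitution replaces a quantity by one of different dimensions and the result F = mvt has LHS [L M T^-2] vs RHS [L M] — inconsistent.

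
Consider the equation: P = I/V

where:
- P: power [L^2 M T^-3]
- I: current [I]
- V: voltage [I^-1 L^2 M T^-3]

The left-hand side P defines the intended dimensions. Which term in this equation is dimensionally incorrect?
The right-hand side term I/V

P has dimensions [L^2 M T^-3], but I/V has dimensions [I^2 L^-2 M^-1 T^3], so the term I/V is dimensionally wrong for P.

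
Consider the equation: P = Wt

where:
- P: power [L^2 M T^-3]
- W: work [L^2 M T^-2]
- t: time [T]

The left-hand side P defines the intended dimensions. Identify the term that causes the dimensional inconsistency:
The right-hand side term Wt

P has dimensions [L^2 M T^-3], but Wt has dimensions [L^2 M T^-1], so the term Wt is dimensionally wrong for P.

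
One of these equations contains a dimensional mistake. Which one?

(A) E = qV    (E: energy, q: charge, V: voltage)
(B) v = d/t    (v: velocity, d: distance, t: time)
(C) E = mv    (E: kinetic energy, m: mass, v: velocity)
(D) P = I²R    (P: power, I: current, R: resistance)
(C) E = mv

The equation (C) E = mv is dimensionally incorrect.

LHS (E): [L^2 M T^-2]
RHS (mv): [L M T^-1] ✗

The dimensions do not match. The other three equations balance.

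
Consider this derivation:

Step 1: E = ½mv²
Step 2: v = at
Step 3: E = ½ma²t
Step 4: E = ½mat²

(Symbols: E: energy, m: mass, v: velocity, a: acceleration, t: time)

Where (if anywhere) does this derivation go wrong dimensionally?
Step 3

Step 1: E = ½mv² → LHS [L^2 M T^-2], RHS [L^2 M T^-2] ✓
Step 2: v = at → LHS [L T^-1], RHS [L T^-1] ✓
Step 3: E = ½ma²t → LHS [L^2 M T^-2], RHS [L^2 M T^-3] ✗

The first dimensional inconsistency appears in step 3: E = ½ma²t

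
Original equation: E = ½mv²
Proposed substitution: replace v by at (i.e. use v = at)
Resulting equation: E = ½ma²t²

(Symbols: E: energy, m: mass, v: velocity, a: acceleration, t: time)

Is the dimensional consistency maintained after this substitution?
Yes

[v] = [L T^-1] and [at] = [L T^-1]. These match, so the substitution replaces a quantity by one of the same dimensions and the result E = ½ma²t² has LHS [L^2 M T^-2] vs RHS [L^2 M T^-2] — still consistent.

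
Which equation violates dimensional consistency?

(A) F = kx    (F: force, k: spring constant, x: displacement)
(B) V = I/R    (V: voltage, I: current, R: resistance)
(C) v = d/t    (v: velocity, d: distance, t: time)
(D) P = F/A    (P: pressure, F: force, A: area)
(B) V = I/R

The equation (B) V = I/R is dimensionally incorrect.

LHS (V): [I^-1 L^2 M T^-3]
RHS (I/R): [I^3 L^-2 M^-1 T^3] ✗

The dimensions do not match. The other three equations balance.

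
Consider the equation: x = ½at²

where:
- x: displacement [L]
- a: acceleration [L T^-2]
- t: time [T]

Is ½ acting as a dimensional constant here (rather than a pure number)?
No

x has dimensions [L] and at² already has dimensions [L], so the equation balances without ½ contributing any dimensions. ½ is a pure (dimensionless) number; changing or removing it would not affect dimensional consistency.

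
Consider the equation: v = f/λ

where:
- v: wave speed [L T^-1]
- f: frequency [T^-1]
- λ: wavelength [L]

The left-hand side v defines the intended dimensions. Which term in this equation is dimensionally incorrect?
The right-hand side term f/λ

v has dimensions [L T^-1], but f/λ has dimensions [L^-1 T^-1], so the term f/λ is dimensionally wrong for v.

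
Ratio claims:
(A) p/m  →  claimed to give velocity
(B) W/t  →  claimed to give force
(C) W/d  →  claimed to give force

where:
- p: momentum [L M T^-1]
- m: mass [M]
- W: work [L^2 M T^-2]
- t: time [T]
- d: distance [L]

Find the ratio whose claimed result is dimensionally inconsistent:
(B) W/t does not give force

(A) p/m: [L T^-1] = velocity [L T^-1] ✓
(B) W/t: [L^2 M T^-3] ≠ force [L M T^-2] ✗
(C) W/d: [L M T^-2] = force [L M T^-2] ✓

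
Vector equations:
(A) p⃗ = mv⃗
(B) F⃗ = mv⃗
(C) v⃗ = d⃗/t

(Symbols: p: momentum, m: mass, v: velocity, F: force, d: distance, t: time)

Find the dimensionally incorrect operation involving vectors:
(B) F⃗ = mv⃗

(A) p⃗ = mv⃗: LHS [L M T^-1], RHS [L M T^-1] ✓ — mass (scalar) times velocity (vector)
(B) F⃗ = mv⃗: LHS [L M T^-2], RHS [L M T^-1] ✗ — mass times velocity is momentum, not force; should be ma⃗
(C) v⃗ = d⃗/t: LHS [L T^-1], RHS [L T^-1] ✓ — displacement (vector) divided by time (scalar)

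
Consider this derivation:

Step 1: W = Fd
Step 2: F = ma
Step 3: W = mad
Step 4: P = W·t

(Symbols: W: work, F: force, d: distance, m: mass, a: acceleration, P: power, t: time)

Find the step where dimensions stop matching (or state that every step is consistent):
Step 4

Step 1: W = Fd → LHS [L^2 M T^-2], RHS [L^2 M T^-2] ✓
Step 2: F = ma → LHS [L M T^-2], RHS [L M T^-2] ✓
Step 3: W = mad → LHS [L^2 M T^-2], RHS [L^2 M T^-2] ✓
Step 4: P = W·t → LHS [L^2 M T^-3], RHS [L^2 M T^-1] ✗

The first dimensional inconsistency appears in step 4: P = W·t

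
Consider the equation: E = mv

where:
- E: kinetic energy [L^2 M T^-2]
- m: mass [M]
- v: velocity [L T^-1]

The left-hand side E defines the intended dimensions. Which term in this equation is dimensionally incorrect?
The right-hand side term mv

E has dimensions [L^2 M T^-2], but mv has dimensions [L M T^-1], so the term mv is dimensionally wrong for E.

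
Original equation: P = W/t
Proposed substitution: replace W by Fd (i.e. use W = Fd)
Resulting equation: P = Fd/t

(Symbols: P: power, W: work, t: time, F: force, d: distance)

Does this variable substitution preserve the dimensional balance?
Yes

[W] = [L^2 M T^-2] and [Fd] = [L^2 M T^-2]. These match, so the substitution replaces a quantity by one of the same dimensions and the result P = Fd/t has LHS [L^2 M T^-3] vs RHS [L^2 M T^-3] — still consistent.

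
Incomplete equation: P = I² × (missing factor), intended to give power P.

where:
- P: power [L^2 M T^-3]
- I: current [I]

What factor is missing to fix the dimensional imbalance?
R (resistance), dimensions [I^-2 L^2 M T^-3]

P has dimensions [L^2 M T^-3] and I² has dimensions [I^2].
The missing factor must have dimensions [L^2 M T^-3] / [I^2] = [I^-2 L^2 M T^-3], i.e. resistance (R).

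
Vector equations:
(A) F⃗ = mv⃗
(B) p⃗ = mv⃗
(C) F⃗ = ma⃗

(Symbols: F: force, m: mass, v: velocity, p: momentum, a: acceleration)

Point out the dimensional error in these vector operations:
(A) F⃗ = mv⃗

(A) F⃗ = mv⃗: LHS [L M T^-2], RHS [L M T^-1] ✗ — mass times velocity is momentum, not force; should be ma⃗
(B) p⃗ = mv⃗: LHS [L M T^-1], RHS [L M T^-1] ✓ — mass (scalar) times velocity (vector)
(C) F⃗ = ma⃗: LHS [L M T^-2], RHS [L M T^-2] ✓ — Force and acceleration are vectors, mass is a scalar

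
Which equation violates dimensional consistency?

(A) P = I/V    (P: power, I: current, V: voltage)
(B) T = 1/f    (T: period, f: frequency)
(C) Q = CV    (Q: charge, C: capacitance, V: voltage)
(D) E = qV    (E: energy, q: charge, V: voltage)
(A) P = I/V

The equation (A) P = I/V is dimensionally incorrect.

LHS (P): [L^2 M T^-3]
RHS (I/V): [I^2 L^-2 M^-1 T^3] ✗

The dimensions do not match. The other three equations balance.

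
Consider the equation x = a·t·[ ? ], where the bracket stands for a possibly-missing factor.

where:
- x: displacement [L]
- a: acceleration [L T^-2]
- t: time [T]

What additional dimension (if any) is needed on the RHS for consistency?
[T] — time (e.g. t)

x has dimensions [L]; a·t has dimensions [L T^-1].
The bracketed factor must supply [L] / [L T^-1] = [T].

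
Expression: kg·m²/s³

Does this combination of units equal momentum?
No

The expression kg·m²/s³ has dimensions [L^2 M T^-3], but momentum has dimensions [L M T^-1].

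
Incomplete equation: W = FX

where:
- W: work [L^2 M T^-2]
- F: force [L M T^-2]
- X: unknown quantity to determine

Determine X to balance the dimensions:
X = d (distance), dimensions [L]

W has dimensions [L^2 M T^-2]; the rest of the RHS (F) has dimensions [L M T^-2].
So X must have dimensions [L] — X = d (distance).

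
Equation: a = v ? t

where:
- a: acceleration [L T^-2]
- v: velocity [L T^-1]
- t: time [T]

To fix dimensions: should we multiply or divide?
division (÷): a = v ÷ t

a [L T^-2]; v [L T^-1]; t [T].
v × t → [L] ✗
v ÷ t → [L T^-2] ✓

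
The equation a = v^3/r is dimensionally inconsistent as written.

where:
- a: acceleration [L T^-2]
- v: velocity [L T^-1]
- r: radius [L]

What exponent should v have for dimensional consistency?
The exponent of v should be 2: a = v^2/r

The LHS a has dimensions [L T^-2]; v has dimensions [L T^-1].
As written, the RHS v^3/r (exponent 3 on v) has dimensions [L^2 T^-3], which does not match.
With exponent 2, the RHS v^2/r has dimensions [L T^-2], matching the LHS.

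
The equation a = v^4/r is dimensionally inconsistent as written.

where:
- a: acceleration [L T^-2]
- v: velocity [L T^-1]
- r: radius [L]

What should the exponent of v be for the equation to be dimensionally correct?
The exponent of v should be 2: a = v^2/r

The LHS a has dimensions [L T^-2]; v has dimensions [L T^-1].
As written, the RHS v^4/r (exponent 4 on v) has dimensions [L^3 T^-4], which does not match.
With exponent 2, the RHS v^2/r has dimensions [L T^-2], matching the LHS.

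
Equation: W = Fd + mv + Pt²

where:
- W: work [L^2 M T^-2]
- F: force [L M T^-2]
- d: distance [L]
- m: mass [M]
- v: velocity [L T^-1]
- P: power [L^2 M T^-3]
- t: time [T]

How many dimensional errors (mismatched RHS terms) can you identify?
2

LHS W: [L^2 M T^-2]
- Fd: [L^2 M T^-2] ✓
- mv: [L M T^-1] ✗
- Pt²: [L^2 M T^-1] ✗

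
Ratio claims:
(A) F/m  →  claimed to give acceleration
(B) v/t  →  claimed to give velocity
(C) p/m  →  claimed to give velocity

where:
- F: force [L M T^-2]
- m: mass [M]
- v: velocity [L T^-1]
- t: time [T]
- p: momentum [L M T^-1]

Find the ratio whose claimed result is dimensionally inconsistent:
(B) v/t does not give velocity

(A) F/m: [L T^-2] = acceleration [L T^-2] ✓
(B) v/t: [L T^-2] ≠ velocity [L T^-1] ✗
(C) p/m: [L T^-1] = velocity [L T^-1] ✓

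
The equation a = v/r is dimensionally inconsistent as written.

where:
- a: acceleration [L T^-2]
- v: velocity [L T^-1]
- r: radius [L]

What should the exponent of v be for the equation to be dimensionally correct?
The exponent of v should be 2: a = v^2/r

The LHS a has dimensions [L T^-2]; v has dimensions [L T^-1].
As written, the RHS v/r (exponent 1 on v) has dimensions [T^-1], which does not match.
With exponent 2, the RHS v^2/r has dimensions [L T^-2], matching the LHS.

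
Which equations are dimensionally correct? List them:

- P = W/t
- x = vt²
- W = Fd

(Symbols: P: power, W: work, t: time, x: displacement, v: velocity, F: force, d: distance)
Dimensionally correct: P = W/t, W = Fd
Dimensionally incorrect: x = vt²
Ordered (correct first, then incorrect): P = W/t, W = Fd, x = vt²

- P = W/t: LHS [L^2 M T^-3], RHS [L^2 M T^-3] → correct ✓
- x = vt²: LHS [L], RHS [L T] → incorrect ✗
- W = Fd: LHS [L^2 M T^-2], RHS [L^2 M T^-2] → correct ✓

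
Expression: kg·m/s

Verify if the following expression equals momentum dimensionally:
Yes

The expression kg·m/s has dimensions [L M T^-1], which is exactly momentum [L M T^-1].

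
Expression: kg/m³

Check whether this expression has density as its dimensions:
Yes

The expression kg/m³ has dimensions [L^-3 M], which is exactly density [L^-3 M].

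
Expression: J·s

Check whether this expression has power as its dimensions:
No

The expression J·s has dimensions [L^2 M T^-1], but power has dimensions [L^2 M T^-3].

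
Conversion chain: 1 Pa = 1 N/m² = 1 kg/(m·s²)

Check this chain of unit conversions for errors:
The chain is correct (no errors).

Correct: Pascal is Newton per square meter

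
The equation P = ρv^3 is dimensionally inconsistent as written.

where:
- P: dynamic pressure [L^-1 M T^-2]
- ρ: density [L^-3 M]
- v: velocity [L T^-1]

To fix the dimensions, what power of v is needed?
The exponent of v should be 2: P = ρv^2

The LHS P has dimensions [L^-1 M T^-2]; v has dimensions [L T^-1].
As written, the RHS ρv^3 (exponent 3 on v) has dimensions [M T^-3], which does not match.
With exponent 2, the RHS ρv^2 has dimensions [L^-1 M T^-2], matching the LHS.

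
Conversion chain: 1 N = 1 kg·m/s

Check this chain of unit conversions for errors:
The chain is incorrect (it contains an error).

Incorrect: Newton is kg·m/s², not kg·m/s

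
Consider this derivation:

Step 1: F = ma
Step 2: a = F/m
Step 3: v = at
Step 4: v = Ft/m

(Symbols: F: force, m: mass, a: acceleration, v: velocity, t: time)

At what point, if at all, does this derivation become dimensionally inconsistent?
No step introduces an error — all steps are dimensionally consistent.

Step 1: F = ma → LHS [L M T^-2], RHS [L M T^-2] ✓
Step 2: a = F/m → LHS [L T^-2], RHS [L T^-2] ✓
Step 3: v = at → LHS [L T^-1], RHS [L T^-1] ✓
Step 4: v = Ft/m → LHS [L T^-1], RHS [L T^-1] ✓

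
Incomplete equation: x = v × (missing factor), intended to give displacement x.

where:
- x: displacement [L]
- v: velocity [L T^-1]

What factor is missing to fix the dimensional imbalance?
t (time), dimensions [T]

x has dimensions [L] and v has dimensions [L T^-1].
The missing factor must have dimensions [L] / [L T^-1] = [T], i.e. time (t).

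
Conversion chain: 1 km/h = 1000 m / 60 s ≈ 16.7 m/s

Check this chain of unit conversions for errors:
The chain is incorrect (it contains an error).

Incorrect: 1 h = 3600 s, not 60 s (1 km/h ≈ 0.278 m/s)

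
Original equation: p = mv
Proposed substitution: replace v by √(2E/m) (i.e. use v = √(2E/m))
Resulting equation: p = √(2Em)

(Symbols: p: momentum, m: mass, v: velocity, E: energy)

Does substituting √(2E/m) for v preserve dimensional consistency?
Yes

[v] = [L T^-1] and [√(2E/m)] = [L T^-1]. These match, so the substitution replaces a quantity by one of the same dimensions and the result p = √(2Em) has LHS [L M T^-1] vs RHS [L M T^-1] — still consistent.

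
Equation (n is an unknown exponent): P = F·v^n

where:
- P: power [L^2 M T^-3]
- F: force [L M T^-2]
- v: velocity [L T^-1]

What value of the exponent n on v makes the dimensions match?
n = 1

P has dimensions [L^2 M T^-3]; v has dimensions [L T^-1].
The rest of the RHS has dimensions [L M T^-2], so v^n must supply [L T^-1].
With n = 1: F·v^1 has dimensions [L^2 M T^-3], matching the LHS ✓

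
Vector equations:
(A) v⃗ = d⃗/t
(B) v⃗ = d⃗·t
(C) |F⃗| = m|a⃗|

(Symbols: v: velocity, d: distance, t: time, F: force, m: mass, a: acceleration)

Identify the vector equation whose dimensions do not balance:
(B) v⃗ = d⃗·t

(A) v⃗ = d⃗/t: LHS [L T^-1], RHS [L T^-1] ✓ — displacement (vector) divided by time (scalar)
(B) v⃗ = d⃗·t: LHS [L T^-1], RHS [L T] ✗ — velocity is displacement per time; should be d⃗/t
(C) |F⃗| = m|a⃗|: LHS [L M T^-2], RHS [L M T^-2] ✓ — magnitudes of vectors are scalars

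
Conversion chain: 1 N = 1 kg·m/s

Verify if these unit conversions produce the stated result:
The chain is incorrect (it contains an error).

Incorrect: Newton is kg·m/s², not kg·m/s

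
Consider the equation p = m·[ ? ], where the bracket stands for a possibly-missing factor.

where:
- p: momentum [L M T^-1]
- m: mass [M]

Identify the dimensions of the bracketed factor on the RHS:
[L T^-1] — velocity (e.g. v)

p has dimensions [L M T^-1]; m has dimensions [M].
The bracketed factor must supply [L M T^-1] / [M] = [L T^-1].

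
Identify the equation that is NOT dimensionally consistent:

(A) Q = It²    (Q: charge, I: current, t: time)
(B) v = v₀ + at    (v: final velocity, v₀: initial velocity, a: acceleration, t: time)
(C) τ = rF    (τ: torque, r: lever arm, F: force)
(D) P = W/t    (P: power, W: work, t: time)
(A) Q = It²

The equation (A) Q = It² is dimensionally incorrect.

LHS (Q): [I T]
RHS (It²): [I T^2] ✗

The dimensions do not match. The other three equations balance.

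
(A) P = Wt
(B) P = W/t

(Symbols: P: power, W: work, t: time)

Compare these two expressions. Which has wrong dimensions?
(A)

(A) P = Wt: LHS [L^2 M T^-3], RHS [L^2 M T^-1] ✗
(B) P = W/t: LHS [L^2 M T^-3], RHS [L^2 M T^-3] ✓

Expression (A) P = Wt is dimensionally incorrect.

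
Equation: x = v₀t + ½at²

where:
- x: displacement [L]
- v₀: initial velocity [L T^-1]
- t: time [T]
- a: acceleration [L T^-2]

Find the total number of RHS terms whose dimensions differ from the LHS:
0

LHS x: [L]
- v₀t: [L] ✓
- ½at²: [L] ✓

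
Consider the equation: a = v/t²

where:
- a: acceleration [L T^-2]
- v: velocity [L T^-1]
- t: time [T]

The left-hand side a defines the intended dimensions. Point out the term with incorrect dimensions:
The right-hand side term v/t²

a has dimensions [L T^-2], but v/t² has dimensions [L T^-3], so the term v/t² is dimensionally wrong for a.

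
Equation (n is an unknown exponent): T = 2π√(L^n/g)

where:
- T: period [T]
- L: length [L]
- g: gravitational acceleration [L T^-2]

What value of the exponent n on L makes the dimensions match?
n = 1

T has dimensions [T]; L has dimensions [L].
With n = 1: 2π√(L^1/g) has dimensions [T], matching the LHS ✓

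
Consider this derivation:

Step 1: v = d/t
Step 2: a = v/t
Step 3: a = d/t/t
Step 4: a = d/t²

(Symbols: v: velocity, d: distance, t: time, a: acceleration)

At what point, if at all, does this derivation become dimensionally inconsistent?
No step introduces an error — all steps are dimensionally consistent.

Step 1: v = d/t → LHS [L T^-1], RHS [L T^-1] ✓
Step 2: a = v/t → LHS [L T^-2], RHS [L T^-2] ✓
Step 3: a = d/t/t → LHS [L T^-2], RHS [L T^-2] ✓
Step 4: a = d/t² → LHS [L T^-2], RHS [L T^-2] ✓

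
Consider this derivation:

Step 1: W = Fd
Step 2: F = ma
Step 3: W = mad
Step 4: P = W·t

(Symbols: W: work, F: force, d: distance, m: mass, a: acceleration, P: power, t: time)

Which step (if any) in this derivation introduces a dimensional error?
Step 4

Step 1: W = Fd → LHS [L^2 M T^-2], RHS [L^2 M T^-2] ✓
Step 2: F = ma → LHS [L M T^-2], RHS [L M T^-2] ✓
Step 3: W = mad → LHS [L^2 M T^-2], RHS [L^2 M T^-2] ✓
Step 4: P = W·t → LHS [L^2 M T^-3], RHS [L^2 M T^-1] ✗

The first dimensional inconsistency appears in step 4: P = W·t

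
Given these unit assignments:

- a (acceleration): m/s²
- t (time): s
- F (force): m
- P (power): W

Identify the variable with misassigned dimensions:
F

The variable F (force) should have units N, not m.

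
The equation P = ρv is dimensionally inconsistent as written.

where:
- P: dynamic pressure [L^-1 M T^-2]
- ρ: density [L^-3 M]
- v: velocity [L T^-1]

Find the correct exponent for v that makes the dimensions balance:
The exponent of v should be 2: P = ρv^2

The LHS P has dimensions [L^-1 M T^-2]; v has dimensions [L T^-1].
As written, the RHS ρv (exponent 1 on v) has dimensions [L^-2 M T^-1], which does not match.
With exponent 2, the RHS ρv^2 has dimensions [L^-1 M T^-2], matching the LHS.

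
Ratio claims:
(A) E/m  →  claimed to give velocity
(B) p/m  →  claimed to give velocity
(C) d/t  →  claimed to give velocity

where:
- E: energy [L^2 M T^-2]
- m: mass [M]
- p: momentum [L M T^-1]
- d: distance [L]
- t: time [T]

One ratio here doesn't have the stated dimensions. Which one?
(A) E/m does not give velocity

(A) E/m: [L^2 T^-2] ≠ velocity [L T^-1] ✗
(B) p/m: [L T^-1] = velocity [L T^-1] ✓
(C) d/t: [L T^-1] = velocity [L T^-1] ✓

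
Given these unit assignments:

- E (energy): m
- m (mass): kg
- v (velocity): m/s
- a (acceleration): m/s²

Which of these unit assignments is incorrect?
E

The variable E (energy) should have units J, not m.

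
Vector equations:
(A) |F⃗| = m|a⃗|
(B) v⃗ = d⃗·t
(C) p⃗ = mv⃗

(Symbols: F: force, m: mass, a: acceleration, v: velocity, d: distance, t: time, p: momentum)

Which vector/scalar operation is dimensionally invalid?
(B) v⃗ = d⃗·t

(A) |F⃗| = m|a⃗|: LHS [L M T^-2], RHS [L M T^-2] ✓ — magnitudes of vectors are scalars
(B) v⃗ = d⃗·t: LHS [L T^-1], RHS [L T] ✗ — velocity is displacement per time; should be d⃗/t
(C) p⃗ = mv⃗: LHS [L M T^-1], RHS [L M T^-1] ✓ — mass (scalar) times velocity (vector)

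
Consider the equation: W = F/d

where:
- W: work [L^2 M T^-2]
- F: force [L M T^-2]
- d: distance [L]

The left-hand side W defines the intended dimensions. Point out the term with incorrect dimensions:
The right-hand side term F/d

W has dimensions [L^2 M T^-2], but F/d has dimensions [M T^-2], so the term F/d is dimensionally wrong for W.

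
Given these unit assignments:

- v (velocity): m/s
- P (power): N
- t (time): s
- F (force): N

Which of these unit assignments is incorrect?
P

The variable P (power) should have units W, not N.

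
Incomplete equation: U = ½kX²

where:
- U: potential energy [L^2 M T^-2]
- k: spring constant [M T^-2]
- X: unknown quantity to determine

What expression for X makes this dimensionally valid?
X = x (displacement), dimensions [L]

U has dimensions [L^2 M T^-2]; the rest of the RHS (½k) has dimensions [M T^-2].
So X² must have dimensions [L^2], i.e. X has dimensions [L] — X = x (displacement).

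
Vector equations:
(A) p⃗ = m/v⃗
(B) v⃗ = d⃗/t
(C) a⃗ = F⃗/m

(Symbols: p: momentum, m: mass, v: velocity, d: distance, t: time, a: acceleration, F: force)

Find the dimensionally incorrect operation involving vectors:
(A) p⃗ = m/v⃗

(A) p⃗ = m/v⃗: LHS [L M T^-1], RHS [L^-1 M T] ✗ — momentum is mass times velocity; should be mv⃗ (and division by a vector is undefined)
(B) v⃗ = d⃗/t: LHS [L T^-1], RHS [L T^-1] ✓ — displacement (vector) divided by time (scalar)
(C) a⃗ = F⃗/m: LHS [L T^-2], RHS [L T^-2] ✓ — force (vector) divided by mass (scalar)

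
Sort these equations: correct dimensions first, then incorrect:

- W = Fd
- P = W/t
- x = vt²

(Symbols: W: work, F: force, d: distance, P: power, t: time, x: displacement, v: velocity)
Dimensionally correct: W = Fd, P = W/t
Dimensionally incorrect: x = vt²
Ordered (correct first, then incorrect): W = Fd, P = W/t, x = vt²

- W = Fd: LHS [L^2 M T^-2], RHS [L^2 M T^-2] → correct ✓
- P = W/t: LHS [L^2 M T^-3], RHS [L^2 M T^-3] → correct ✓
- x = vt²: LHS [L], RHS [L T] → incorrect ✗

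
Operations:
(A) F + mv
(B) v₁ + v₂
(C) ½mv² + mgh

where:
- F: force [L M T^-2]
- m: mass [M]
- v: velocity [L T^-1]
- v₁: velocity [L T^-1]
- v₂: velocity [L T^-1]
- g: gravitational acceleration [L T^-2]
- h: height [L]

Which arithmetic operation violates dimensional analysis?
(A) F + mv

(A) F + mv: F [L M T^-2] and mv [L M T^-1] — different dimensions cannot be added/subtracted ✗
(B) v₁ + v₂: v₁ [L T^-1] and v₂ [L T^-1] — same dimensions ✓
(C) ½mv² + mgh: ½mv² [L^2 M T^-2] and mgh [L^2 M T^-2] — same dimensions ✓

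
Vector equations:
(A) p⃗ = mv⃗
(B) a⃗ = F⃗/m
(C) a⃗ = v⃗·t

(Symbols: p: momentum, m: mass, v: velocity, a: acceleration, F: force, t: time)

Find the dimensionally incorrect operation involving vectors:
(C) a⃗ = v⃗·t

(A) p⃗ = mv⃗: LHS [L M T^-1], RHS [L M T^-1] ✓ — mass (scalar) times velocity (vector)
(B) a⃗ = F⃗/m: LHS [L T^-2], RHS [L T^-2] ✓ — force (vector) divided by mass (scalar)
(C) a⃗ = v⃗·t: LHS [L T^-2], RHS [L] ✗ — acceleration is velocity per time; should be v⃗/t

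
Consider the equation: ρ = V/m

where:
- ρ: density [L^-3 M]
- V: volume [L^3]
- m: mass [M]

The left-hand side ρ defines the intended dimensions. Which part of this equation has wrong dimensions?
The right-hand side term V/m

ρ has dimensions [L^-3 M], but V/m has dimensions [L^3 M^-1], so the term V/m is dimensionally wrong for ρ.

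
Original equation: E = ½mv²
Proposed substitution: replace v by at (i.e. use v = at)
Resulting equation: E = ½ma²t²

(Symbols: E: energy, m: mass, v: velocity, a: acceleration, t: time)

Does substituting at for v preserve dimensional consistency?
Yes

[v] = [L T^-1] and [at] = [L T^-1]. These match, so the substitution replaces a quantity by one of the same dimensions and the result E = ½ma²t² has LHS [L^2 M T^-2] vs RHS [L^2 M T^-2] — still consistent.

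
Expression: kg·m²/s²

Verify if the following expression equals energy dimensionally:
Yes

The expression kg·m²/s² has dimensions [L^2 M T^-2], which is exactly energy [L^2 M T^-2].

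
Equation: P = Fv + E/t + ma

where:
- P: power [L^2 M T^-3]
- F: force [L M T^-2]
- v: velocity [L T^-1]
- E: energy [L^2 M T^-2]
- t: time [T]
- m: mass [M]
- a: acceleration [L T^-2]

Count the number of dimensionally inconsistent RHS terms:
1

LHS P: [L^2 M T^-3]
- Fv: [L^2 M T^-3] ✓
- E/t: [L^2 M T^-3] ✓
- ma: [L M T^-2] ✗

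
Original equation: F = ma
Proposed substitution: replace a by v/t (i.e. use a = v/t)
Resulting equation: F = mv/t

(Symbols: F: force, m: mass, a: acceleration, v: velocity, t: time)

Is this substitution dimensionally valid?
Yes

[a] = [L T^-2] and [v/t] = [L T^-2]. These match, so the substitution replaces a quantity by one of the same dimensions and the result F = mv/t has LHS [L M T^-2] vs RHS [L M T^-2] — still consistent.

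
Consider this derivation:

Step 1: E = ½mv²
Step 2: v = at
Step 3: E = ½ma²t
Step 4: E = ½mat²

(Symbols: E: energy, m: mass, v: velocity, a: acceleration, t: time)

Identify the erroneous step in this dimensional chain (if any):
Step 3

Step 1: E = ½mv² → LHS [L^2 M T^-2], RHS [L^2 M T^-2] ✓
Step 2: v = at → LHS [L T^-1], RHS [L T^-1] ✓
Step 3: E = ½ma²t → LHS [L^2 M T^-2], RHS [L^2 M T^-3] ✗

The first dimensional inconsistency appears in step 3: E = ½ma²t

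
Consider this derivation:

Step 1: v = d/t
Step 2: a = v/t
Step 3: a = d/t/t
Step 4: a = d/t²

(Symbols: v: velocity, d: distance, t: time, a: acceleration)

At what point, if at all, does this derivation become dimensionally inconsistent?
No step introduces an error — all steps are dimensionally consistent.

Step 1: v = d/t → LHS [L T^-1], RHS [L T^-1] ✓
Step 2: a = v/t → LHS [L T^-2], RHS [L T^-2] ✓
Step 3: a = d/t/t → LHS [L T^-2], RHS [L T^-2] ✓
Step 4: a = d/t² → LHS [L T^-2], RHS [L T^-2] ✓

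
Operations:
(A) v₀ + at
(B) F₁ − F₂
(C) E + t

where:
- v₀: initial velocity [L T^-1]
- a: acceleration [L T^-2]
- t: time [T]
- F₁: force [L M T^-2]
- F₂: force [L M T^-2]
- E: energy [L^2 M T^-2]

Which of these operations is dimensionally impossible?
(C) E + t

(A) v₀ + at: v₀ [L T^-1] and at [L T^-1] — same dimensions ✓
(B) F₁ − F₂: F₁ [L M T^-2] and F₂ [L M T^-2] — same dimensions ✓
(C) E + t: E [L^2 M T^-2] and t [T] — different dimensions cannot be added/subtracted ✗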